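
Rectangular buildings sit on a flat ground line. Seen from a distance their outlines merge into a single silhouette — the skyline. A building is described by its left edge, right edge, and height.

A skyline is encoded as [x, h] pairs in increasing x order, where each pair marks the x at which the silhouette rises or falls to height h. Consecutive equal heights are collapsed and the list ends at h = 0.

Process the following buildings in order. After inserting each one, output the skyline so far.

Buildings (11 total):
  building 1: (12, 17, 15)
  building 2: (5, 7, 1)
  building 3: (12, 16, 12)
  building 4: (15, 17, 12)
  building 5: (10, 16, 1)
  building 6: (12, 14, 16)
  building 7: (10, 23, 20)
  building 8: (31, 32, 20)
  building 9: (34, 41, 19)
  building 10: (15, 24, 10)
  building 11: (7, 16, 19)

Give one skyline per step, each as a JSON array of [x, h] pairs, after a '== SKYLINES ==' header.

== SKYLINES ==
[[12,15],[17,0]]
[[5,1],[7,0],[12,15],[17,0]]
[[5,1],[7,0],[12,15],[17,0]]
[[5,1],[7,0],[12,15],[17,0]]
[[5,1],[7,0],[10,1],[12,15],[17,0]]
[[5,1],[7,0],[10,1],[12,16],[14,15],[17,0]]
[[5,1],[7,0],[10,20],[23,0]]
[[5,1],[7,0],[10,20],[23,0],[31,20],[32,0]]
[[5,1],[7,0],[10,20],[23,0],[31,20],[32,0],[34,19],[41,0]]
[[5,1],[7,0],[10,20],[23,10],[24,0],[31,20],[32,0],[34,19],[41,0]]
[[5,1],[7,19],[10,20],[23,10],[24,0],[31,20],[32,0],[34,19],[41,0]]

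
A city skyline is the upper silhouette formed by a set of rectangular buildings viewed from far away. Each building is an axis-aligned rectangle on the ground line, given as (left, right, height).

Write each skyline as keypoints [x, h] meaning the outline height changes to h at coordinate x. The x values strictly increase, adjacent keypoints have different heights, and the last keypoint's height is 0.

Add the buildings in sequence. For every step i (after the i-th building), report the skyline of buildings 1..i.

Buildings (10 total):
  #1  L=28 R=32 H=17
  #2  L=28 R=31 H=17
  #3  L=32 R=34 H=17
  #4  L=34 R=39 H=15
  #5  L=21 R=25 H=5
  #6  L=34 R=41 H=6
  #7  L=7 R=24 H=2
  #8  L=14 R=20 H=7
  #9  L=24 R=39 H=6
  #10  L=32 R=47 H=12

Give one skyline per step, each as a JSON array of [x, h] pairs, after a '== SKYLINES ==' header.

== SKYLINES ==
[[28,17],[32,0]]
[[28,17],[32,0]]
[[28,17],[34,0]]
[[28,17],[34,15],[39,0]]
[[21,5],[25,0],[28,17],[34,15],[39,0]]
[[21,5],[25,0],[28,17],[34,15],[39,6],[41,0]]
[[7,2],[21,5],[25,0],[28,17],[34,15],[39,6],[41,0]]
[[7,2],[14,7],[20,2],[21,5],[25,0],[28,17],[34,15],[39,6],[41,0]]
[[7,2],[14,7],[20,2],[21,5],[24,6],[28,17],[34,15],[39,6],[41,0]]
[[7,2],[14,7],[20,2],[21,5],[24,6],[28,17],[34,15],[39,12],[47,0]]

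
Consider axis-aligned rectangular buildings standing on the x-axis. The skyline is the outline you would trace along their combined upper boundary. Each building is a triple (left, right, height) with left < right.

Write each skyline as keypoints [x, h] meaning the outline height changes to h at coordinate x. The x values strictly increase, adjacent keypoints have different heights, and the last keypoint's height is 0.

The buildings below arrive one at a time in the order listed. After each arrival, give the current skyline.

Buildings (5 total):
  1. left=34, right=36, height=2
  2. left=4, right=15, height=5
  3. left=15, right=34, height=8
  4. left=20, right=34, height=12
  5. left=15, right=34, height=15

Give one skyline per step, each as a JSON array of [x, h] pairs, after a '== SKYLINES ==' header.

== SKYLINES ==
[[34,2],[36,0]]
[[4,5],[15,0],[34,2],[36,0]]
[[4,5],[15,8],[34,2],[36,0]]
[[4,5],[15,8],[20,12],[34,2],[36,0]]
[[4,5],[15,15],[34,2],[36,0]]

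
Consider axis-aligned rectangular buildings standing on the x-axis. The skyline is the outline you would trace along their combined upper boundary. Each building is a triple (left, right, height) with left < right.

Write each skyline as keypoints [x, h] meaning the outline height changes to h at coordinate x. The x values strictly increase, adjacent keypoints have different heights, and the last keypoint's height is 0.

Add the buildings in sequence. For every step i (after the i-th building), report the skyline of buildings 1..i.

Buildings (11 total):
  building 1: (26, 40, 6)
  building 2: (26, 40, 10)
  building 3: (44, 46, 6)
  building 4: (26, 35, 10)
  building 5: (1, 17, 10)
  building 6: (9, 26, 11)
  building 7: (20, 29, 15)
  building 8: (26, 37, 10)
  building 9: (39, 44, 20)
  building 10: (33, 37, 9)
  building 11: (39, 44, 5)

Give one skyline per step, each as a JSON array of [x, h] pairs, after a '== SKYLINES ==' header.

== SKYLINES ==
[[26,6],[40,0]]
[[26,10],[40,0]]
[[26,10],[40,0],[44,6],[46,0]]
[[26,10],[40,0],[44,6],[46,0]]
[[1,10],[17,0],[26,10],[40,0],[44,6],[46,0]]
[[1,10],[9,11],[26,10],[40,0],[44,6],[46,0]]
[[1,10],[9,11],[20,15],[29,10],[40,0],[44,6],[46,0]]
[[1,10],[9,11],[20,15],[29,10],[40,0],[44,6],[46,0]]
[[1,10],[9,11],[20,15],[29,10],[39,20],[44,6],[46,0]]
[[1,10],[9,11],[20,15],[29,10],[39,20],[44,6],[46,0]]
[[1,10],[9,11],[20,15],[29,10],[39,20],[44,6],[46,0]]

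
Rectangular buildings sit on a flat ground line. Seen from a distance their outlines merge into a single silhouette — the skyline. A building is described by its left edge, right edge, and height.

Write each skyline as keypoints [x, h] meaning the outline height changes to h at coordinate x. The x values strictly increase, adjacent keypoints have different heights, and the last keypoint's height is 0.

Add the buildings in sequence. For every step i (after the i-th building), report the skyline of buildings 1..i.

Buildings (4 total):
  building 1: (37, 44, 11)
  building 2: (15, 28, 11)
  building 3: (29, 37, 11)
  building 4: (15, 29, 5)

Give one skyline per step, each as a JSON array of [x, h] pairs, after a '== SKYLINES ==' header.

== SKYLINES ==
[[37,11],[44,0]]
[[15,11],[28,0],[37,11],[44,0]]
[[15,11],[28,0],[29,11],[44,0]]
[[15,11],[28,5],[29,11],[44,0]]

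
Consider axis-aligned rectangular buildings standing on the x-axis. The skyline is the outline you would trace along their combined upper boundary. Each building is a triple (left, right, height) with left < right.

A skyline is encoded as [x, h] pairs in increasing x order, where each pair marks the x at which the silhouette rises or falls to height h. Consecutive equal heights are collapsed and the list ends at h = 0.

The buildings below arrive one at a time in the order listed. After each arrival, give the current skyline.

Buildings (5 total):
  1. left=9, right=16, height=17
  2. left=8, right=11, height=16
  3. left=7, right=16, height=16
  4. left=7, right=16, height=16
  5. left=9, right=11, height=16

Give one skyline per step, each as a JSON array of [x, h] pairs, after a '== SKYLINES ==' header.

== SKYLINES ==
[[9,17],[16,0]]
[[8,16],[9,17],[16,0]]
[[7,16],[9,17],[16,0]]
[[7,16],[9,17],[16,0]]
[[7,16],[9,17],[16,0]]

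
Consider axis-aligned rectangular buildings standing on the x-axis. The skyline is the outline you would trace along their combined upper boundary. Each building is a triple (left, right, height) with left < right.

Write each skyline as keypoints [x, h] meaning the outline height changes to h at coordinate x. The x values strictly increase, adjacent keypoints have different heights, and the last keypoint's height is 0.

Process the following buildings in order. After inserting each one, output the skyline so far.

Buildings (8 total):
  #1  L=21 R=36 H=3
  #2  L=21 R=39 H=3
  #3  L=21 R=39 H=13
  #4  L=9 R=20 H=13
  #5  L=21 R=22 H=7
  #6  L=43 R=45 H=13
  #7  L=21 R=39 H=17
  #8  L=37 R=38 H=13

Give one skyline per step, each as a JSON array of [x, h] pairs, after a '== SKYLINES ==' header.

== SKYLINES ==
[[21,3],[36,0]]
[[21,3],[39,0]]
[[21,13],[39,0]]
[[9,13],[20,0],[21,13],[39,0]]
[[9,13],[20,0],[21,13],[39,0]]
[[9,13],[20,0],[21,13],[39,0],[43,13],[45,0]]
[[9,13],[20,0],[21,17],[39,0],[43,13],[45,0]]
[[9,13],[20,0],[21,17],[39,0],[43,13],[45,0]]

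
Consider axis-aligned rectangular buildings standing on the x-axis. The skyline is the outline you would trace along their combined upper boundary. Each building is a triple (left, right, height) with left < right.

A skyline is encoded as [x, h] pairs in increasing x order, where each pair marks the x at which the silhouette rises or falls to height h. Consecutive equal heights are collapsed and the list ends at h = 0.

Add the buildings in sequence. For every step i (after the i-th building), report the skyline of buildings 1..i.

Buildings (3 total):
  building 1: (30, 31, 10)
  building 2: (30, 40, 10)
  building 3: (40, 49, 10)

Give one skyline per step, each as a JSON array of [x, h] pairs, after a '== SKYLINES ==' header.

== SKYLINES ==
[[30,10],[31,0]]
[[30,10],[40,0]]
[[30,10],[49,0]]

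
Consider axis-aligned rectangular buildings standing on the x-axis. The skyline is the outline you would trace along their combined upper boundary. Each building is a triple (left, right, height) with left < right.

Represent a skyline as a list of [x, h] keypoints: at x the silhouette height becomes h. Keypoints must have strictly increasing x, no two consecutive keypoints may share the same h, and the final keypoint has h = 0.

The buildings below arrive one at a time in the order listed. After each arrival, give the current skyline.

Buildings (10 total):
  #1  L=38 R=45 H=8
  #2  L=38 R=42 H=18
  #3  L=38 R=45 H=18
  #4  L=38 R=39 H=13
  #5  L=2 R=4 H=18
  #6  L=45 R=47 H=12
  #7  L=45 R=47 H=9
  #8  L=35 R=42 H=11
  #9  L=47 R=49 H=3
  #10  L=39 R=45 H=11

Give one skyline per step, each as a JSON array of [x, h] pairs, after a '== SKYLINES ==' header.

== SKYLINES ==
[[38,8],[45,0]]
[[38,18],[42,8],[45,0]]
[[38,18],[45,0]]
[[38,18],[45,0]]
[[2,18],[4,0],[38,18],[45,0]]
[[2,18],[4,0],[38,18],[45,12],[47,0]]
[[2,18],[4,0],[38,18],[45,12],[47,0]]
[[2,18],[4,0],[35,11],[38,18],[45,12],[47,0]]
[[2,18],[4,0],[35,11],[38,18],[45,12],[47,3],[49,0]]
[[2,18],[4,0],[35,11],[38,18],[45,12],[47,3],[49,0]]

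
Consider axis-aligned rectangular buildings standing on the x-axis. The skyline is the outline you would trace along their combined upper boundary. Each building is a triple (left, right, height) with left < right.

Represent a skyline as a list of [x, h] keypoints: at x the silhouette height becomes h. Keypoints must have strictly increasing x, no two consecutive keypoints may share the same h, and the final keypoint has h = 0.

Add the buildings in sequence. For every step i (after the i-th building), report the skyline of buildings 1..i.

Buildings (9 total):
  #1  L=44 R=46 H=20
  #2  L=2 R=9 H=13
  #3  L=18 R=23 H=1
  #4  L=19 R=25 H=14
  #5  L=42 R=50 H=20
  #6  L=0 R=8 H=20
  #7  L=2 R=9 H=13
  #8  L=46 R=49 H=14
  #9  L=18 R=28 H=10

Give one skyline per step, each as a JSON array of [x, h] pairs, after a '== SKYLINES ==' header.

== SKYLINES ==
[[44,20],[46,0]]
[[2,13],[9,0],[44,20],[46,0]]
[[2,13],[9,0],[18,1],[23,0],[44,20],[46,0]]
[[2,13],[9,0],[18,1],[19,14],[25,0],[44,20],[46,0]]
[[2,13],[9,0],[18,1],[19,14],[25,0],[42,20],[50,0]]
[[0,20],[8,13],[9,0],[18,1],[19,14],[25,0],[42,20],[50,0]]
[[0,20],[8,13],[9,0],[18,1],[19,14],[25,0],[42,20],[50,0]]
[[0,20],[8,13],[9,0],[18,1],[19,14],[25,0],[42,20],[50,0]]
[[0,20],[8,13],[9,0],[18,10],[19,14],[25,10],[28,0],[42,20],[50,0]]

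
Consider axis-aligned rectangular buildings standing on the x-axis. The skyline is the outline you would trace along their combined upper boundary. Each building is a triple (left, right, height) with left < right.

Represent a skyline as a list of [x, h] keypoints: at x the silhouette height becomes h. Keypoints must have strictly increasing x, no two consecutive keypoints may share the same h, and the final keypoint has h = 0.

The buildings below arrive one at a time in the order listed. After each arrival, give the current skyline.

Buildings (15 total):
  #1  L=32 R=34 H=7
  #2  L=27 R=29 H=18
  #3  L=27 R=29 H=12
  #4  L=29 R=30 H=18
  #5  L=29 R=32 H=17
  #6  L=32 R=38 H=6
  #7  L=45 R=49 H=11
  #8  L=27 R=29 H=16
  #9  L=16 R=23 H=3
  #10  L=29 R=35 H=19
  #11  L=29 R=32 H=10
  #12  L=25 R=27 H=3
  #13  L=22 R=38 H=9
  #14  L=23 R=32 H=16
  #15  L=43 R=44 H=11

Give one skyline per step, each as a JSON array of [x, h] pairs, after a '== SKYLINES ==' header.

== SKYLINES ==
[[32,7],[34,0]]
[[27,18],[29,0],[32,7],[34,0]]
[[27,18],[29,0],[32,7],[34,0]]
[[27,18],[30,0],[32,7],[34,0]]
[[27,18],[30,17],[32,7],[34,0]]
[[27,18],[30,17],[32,7],[34,6],[38,0]]
[[27,18],[30,17],[32,7],[34,6],[38,0],[45,11],[49,0]]
[[27,18],[30,17],[32,7],[34,6],[38,0],[45,11],[49,0]]
[[16,3],[23,0],[27,18],[30,17],[32,7],[34,6],[38,0],[45,11],[49,0]]
[[16,3],[23,0],[27,18],[29,19],[35,6],[38,0],[45,11],[49,0]]
[[16,3],[23,0],[27,18],[29,19],[35,6],[38,0],[45,11],[49,0]]
[[16,3],[23,0],[25,3],[27,18],[29,19],[35,6],[38,0],[45,11],[49,0]]
[[16,3],[22,9],[27,18],[29,19],[35,9],[38,0],[45,11],[49,0]]
[[16,3],[22,9],[23,16],[27,18],[29,19],[35,9],[38,0],[45,11],[49,0]]
[[16,3],[22,9],[23,16],[27,18],[29,19],[35,9],[38,0],[43,11],[44,0],[45,11],[49,0]]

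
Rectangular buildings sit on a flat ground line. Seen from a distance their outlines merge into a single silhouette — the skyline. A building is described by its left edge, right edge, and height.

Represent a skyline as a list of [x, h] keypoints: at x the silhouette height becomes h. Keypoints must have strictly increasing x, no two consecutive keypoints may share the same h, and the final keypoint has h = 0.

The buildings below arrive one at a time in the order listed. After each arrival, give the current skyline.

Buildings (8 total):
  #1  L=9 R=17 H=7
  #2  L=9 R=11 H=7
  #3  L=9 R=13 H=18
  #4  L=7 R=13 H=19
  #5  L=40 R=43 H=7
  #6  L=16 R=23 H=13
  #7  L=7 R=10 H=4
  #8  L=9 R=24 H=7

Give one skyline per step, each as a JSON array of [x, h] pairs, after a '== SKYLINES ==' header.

== SKYLINES ==
[[9,7],[17,0]]
[[9,7],[17,0]]
[[9,18],[13,7],[17,0]]
[[7,19],[13,7],[17,0]]
[[7,19],[13,7],[17,0],[40,7],[43,0]]
[[7,19],[13,7],[16,13],[23,0],[40,7],[43,0]]
[[7,19],[13,7],[16,13],[23,0],[40,7],[43,0]]
[[7,19],[13,7],[16,13],[23,7],[24,0],[40,7],[43,0]]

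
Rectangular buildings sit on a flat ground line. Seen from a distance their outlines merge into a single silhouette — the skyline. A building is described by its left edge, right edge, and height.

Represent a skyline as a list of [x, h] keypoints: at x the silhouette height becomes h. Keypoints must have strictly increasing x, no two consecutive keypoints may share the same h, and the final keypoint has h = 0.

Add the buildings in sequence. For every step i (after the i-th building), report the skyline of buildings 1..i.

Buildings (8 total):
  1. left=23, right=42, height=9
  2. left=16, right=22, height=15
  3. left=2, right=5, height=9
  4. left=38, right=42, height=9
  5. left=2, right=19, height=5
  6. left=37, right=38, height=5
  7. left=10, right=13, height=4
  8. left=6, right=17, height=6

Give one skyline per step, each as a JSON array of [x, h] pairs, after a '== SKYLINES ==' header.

== SKYLINES ==
[[23,9],[42,0]]
[[16,15],[22,0],[23,9],[42,0]]
[[2,9],[5,0],[16,15],[22,0],[23,9],[42,0]]
[[2,9],[5,0],[16,15],[22,0],[23,9],[42,0]]
[[2,9],[5,5],[16,15],[22,0],[23,9],[42,0]]
[[2,9],[5,5],[16,15],[22,0],[23,9],[42,0]]
[[2,9],[5,5],[16,15],[22,0],[23,9],[42,0]]
[[2,9],[5,5],[6,6],[16,15],[22,0],[23,9],[42,0]]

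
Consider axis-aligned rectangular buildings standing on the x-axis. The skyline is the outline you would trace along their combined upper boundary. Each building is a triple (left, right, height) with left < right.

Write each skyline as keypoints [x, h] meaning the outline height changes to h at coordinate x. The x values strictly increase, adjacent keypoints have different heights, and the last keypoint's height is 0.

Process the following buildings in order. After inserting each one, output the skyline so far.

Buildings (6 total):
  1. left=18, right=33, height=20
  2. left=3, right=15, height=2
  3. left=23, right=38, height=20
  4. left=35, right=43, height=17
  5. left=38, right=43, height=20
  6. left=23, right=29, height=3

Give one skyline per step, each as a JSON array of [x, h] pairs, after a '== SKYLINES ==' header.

== SKYLINES ==
[[18,20],[33,0]]
[[3,2],[15,0],[18,20],[33,0]]
[[3,2],[15,0],[18,20],[38,0]]
[[3,2],[15,0],[18,20],[38,17],[43,0]]
[[3,2],[15,0],[18,20],[43,0]]
[[3,2],[15,0],[18,20],[43,0]]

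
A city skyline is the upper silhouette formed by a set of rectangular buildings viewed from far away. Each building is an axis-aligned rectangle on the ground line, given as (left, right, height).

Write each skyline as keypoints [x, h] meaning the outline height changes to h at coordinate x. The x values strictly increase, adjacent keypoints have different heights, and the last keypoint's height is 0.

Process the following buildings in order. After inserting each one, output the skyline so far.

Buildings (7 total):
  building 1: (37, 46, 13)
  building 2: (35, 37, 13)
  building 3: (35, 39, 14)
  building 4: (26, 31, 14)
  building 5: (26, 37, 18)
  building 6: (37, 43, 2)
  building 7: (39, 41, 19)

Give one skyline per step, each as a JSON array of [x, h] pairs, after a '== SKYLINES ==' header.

== SKYLINES ==
[[37,13],[46,0]]
[[35,13],[46,0]]
[[35,14],[39,13],[46,0]]
[[26,14],[31,0],[35,14],[39,13],[46,0]]
[[26,18],[37,14],[39,13],[46,0]]
[[26,18],[37,14],[39,13],[46,0]]
[[26,18],[37,14],[39,19],[41,13],[46,0]]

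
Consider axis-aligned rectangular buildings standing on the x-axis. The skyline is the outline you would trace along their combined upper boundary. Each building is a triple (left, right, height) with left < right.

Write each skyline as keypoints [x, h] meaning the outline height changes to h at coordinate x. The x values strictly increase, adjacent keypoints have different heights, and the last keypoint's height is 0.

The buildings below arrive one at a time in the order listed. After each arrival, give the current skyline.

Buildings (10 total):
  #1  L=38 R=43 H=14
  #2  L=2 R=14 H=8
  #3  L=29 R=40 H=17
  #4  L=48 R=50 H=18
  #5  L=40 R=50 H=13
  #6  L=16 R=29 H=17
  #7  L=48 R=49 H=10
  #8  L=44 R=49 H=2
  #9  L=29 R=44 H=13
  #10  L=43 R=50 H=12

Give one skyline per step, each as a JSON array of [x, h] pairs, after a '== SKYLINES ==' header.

== SKYLINES ==
[[38,14],[43,0]]
[[2,8],[14,0],[38,14],[43,0]]
[[2,8],[14,0],[29,17],[40,14],[43,0]]
[[2,8],[14,0],[29,17],[40,14],[43,0],[48,18],[50,0]]
[[2,8],[14,0],[29,17],[40,14],[43,13],[48,18],[50,0]]
[[2,8],[14,0],[16,17],[40,14],[43,13],[48,18],[50,0]]
[[2,8],[14,0],[16,17],[40,14],[43,13],[48,18],[50,0]]
[[2,8],[14,0],[16,17],[40,14],[43,13],[48,18],[50,0]]
[[2,8],[14,0],[16,17],[40,14],[43,13],[48,18],[50,0]]
[[2,8],[14,0],[16,17],[40,14],[43,13],[48,18],[50,0]]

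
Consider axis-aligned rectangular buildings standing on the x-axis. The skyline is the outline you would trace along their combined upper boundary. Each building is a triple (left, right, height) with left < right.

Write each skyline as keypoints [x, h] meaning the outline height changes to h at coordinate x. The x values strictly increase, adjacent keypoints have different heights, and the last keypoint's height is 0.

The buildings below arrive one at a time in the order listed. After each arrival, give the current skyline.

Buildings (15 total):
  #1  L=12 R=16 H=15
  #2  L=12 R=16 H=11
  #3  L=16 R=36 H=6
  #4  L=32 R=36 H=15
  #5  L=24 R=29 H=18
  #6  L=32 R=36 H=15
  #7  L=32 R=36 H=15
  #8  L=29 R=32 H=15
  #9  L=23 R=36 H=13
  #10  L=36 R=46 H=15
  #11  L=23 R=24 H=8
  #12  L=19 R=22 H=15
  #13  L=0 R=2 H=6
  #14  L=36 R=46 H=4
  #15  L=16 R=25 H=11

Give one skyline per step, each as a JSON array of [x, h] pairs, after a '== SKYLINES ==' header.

== SKYLINES ==
[[12,15],[16,0]]
[[12,15],[16,0]]
[[12,15],[16,6],[36,0]]
[[12,15],[16,6],[32,15],[36,0]]
[[12,15],[16,6],[24,18],[29,6],[32,15],[36,0]]
[[12,15],[16,6],[24,18],[29,6],[32,15],[36,0]]
[[12,15],[16,6],[24,18],[29,6],[32,15],[36,0]]
[[12,15],[16,6],[24,18],[29,15],[36,0]]
[[12,15],[16,6],[23,13],[24,18],[29,15],[36,0]]
[[12,15],[16,6],[23,13],[24,18],[29,15],[46,0]]
[[12,15],[16,6],[23,13],[24,18],[29,15],[46,0]]
[[12,15],[16,6],[19,15],[22,6],[23,13],[24,18],[29,15],[46,0]]
[[0,6],[2,0],[12,15],[16,6],[19,15],[22,6],[23,13],[24,18],[29,15],[46,0]]
[[0,6],[2,0],[12,15],[16,6],[19,15],[22,6],[23,13],[24,18],[29,15],[46,0]]
[[0,6],[2,0],[12,15],[16,11],[19,15],[22,11],[23,13],[24,18],[29,15],[46,0]]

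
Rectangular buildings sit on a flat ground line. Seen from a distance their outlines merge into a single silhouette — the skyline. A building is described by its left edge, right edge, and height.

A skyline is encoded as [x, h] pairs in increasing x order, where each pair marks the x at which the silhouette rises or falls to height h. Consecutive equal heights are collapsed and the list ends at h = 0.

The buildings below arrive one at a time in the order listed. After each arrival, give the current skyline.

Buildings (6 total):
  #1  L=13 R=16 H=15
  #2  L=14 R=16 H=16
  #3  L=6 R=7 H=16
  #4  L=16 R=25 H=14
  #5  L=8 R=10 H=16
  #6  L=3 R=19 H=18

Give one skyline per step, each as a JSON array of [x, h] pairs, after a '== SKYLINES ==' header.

== SKYLINES ==
[[13,15],[16,0]]
[[13,15],[14,16],[16,0]]
[[6,16],[7,0],[13,15],[14,16],[16,0]]
[[6,16],[7,0],[13,15],[14,16],[16,14],[25,0]]
[[6,16],[7,0],[8,16],[10,0],[13,15],[14,16],[16,14],[25,0]]
[[3,18],[19,14],[25,0]]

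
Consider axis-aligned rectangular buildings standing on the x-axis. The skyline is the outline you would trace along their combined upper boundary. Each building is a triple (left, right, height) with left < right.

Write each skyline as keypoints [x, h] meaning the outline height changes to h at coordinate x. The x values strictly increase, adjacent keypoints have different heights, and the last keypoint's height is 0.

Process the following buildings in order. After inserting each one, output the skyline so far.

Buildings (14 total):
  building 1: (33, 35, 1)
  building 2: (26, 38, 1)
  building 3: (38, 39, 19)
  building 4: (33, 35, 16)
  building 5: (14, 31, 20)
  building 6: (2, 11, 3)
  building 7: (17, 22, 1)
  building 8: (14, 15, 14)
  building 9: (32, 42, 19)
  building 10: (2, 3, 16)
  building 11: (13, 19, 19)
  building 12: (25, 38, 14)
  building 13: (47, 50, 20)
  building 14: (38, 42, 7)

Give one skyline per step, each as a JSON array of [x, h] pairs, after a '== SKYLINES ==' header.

== SKYLINES ==
[[33,1],[35,0]]
[[26,1],[38,0]]
[[26,1],[38,19],[39,0]]
[[26,1],[33,16],[35,1],[38,19],[39,0]]
[[14,20],[31,1],[33,16],[35,1],[38,19],[39,0]]
[[2,3],[11,0],[14,20],[31,1],[33,16],[35,1],[38,19],[39,0]]
[[2,3],[11,0],[14,20],[31,1],[33,16],[35,1],[38,19],[39,0]]
[[2,3],[11,0],[14,20],[31,1],[33,16],[35,1],[38,19],[39,0]]
[[2,3],[11,0],[14,20],[31,1],[32,19],[42,0]]
[[2,16],[3,3],[11,0],[14,20],[31,1],[32,19],[42,0]]
[[2,16],[3,3],[11,0],[13,19],[14,20],[31,1],[32,19],[42,0]]
[[2,16],[3,3],[11,0],[13,19],[14,20],[31,14],[32,19],[42,0]]
[[2,16],[3,3],[11,0],[13,19],[14,20],[31,14],[32,19],[42,0],[47,20],[50,0]]
[[2,16],[3,3],[11,0],[13,19],[14,20],[31,14],[32,19],[42,0],[47,20],[50,0]]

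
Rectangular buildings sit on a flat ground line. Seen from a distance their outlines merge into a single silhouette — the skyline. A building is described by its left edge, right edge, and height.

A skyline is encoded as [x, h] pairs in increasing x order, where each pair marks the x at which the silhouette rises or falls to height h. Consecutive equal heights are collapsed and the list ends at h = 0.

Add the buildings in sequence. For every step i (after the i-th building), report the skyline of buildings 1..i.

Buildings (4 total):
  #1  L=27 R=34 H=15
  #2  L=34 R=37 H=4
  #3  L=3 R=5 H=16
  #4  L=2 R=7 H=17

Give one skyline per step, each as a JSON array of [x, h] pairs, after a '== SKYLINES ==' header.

== SKYLINES ==
[[27,15],[34,0]]
[[27,15],[34,4],[37,0]]
[[3,16],[5,0],[27,15],[34,4],[37,0]]
[[2,17],[7,0],[27,15],[34,4],[37,0]]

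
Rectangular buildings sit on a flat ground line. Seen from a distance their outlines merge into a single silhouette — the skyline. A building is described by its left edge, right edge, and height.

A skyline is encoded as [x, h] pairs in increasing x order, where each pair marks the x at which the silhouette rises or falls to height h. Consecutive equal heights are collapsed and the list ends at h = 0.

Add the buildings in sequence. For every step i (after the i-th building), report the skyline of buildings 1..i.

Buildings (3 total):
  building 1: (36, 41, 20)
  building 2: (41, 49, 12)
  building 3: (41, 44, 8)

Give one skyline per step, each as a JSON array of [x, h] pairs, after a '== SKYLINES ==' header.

== SKYLINES ==
[[36,20],[41,0]]
[[36,20],[41,12],[49,0]]
[[36,20],[41,12],[49,0]]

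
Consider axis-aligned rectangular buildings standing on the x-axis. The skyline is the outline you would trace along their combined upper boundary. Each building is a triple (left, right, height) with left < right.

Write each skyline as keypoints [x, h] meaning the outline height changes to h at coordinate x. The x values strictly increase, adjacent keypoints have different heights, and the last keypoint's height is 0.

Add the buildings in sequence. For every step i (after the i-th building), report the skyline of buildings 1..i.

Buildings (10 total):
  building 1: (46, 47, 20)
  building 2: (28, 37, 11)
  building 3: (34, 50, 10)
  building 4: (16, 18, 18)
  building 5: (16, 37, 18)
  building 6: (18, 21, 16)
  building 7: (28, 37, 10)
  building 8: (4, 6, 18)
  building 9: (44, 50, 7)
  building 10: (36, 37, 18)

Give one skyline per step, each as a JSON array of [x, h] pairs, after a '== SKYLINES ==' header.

== SKYLINES ==
[[46,20],[47,0]]
[[28,11],[37,0],[46,20],[47,0]]
[[28,11],[37,10],[46,20],[47,10],[50,0]]
[[16,18],[18,0],[28,11],[37,10],[46,20],[47,10],[50,0]]
[[16,18],[37,10],[46,20],[47,10],[50,0]]
[[16,18],[37,10],[46,20],[47,10],[50,0]]
[[16,18],[37,10],[46,20],[47,10],[50,0]]
[[4,18],[6,0],[16,18],[37,10],[46,20],[47,10],[50,0]]
[[4,18],[6,0],[16,18],[37,10],[46,20],[47,10],[50,0]]
[[4,18],[6,0],[16,18],[37,10],[46,20],[47,10],[50,0]]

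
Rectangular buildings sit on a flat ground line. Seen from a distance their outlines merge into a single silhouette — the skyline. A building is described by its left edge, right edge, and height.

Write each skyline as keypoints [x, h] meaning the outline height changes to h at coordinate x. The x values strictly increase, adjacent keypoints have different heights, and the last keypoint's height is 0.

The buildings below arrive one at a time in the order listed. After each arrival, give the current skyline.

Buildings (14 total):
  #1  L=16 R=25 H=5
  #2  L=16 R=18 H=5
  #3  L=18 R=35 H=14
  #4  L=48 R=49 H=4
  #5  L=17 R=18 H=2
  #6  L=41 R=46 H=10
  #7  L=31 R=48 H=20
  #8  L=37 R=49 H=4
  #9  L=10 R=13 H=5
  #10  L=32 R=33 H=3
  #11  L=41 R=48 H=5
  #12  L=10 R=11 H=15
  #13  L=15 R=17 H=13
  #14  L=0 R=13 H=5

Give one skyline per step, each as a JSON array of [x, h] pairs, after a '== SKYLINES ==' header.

== SKYLINES ==
[[16,5],[25,0]]
[[16,5],[25,0]]
[[16,5],[18,14],[35,0]]
[[16,5],[18,14],[35,0],[48,4],[49,0]]
[[16,5],[18,14],[35,0],[48,4],[49,0]]
[[16,5],[18,14],[35,0],[41,10],[46,0],[48,4],[49,0]]
[[16,5],[18,14],[31,20],[48,4],[49,0]]
[[16,5],[18,14],[31,20],[48,4],[49,0]]
[[10,5],[13,0],[16,5],[18,14],[31,20],[48,4],[49,0]]
[[10,5],[13,0],[16,5],[18,14],[31,20],[48,4],[49,0]]
[[10,5],[13,0],[16,5],[18,14],[31,20],[48,4],[49,0]]
[[10,15],[11,5],[13,0],[16,5],[18,14],[31,20],[48,4],[49,0]]
[[10,15],[11,5],[13,0],[15,13],[17,5],[18,14],[31,20],[48,4],[49,0]]
[[0,5],[10,15],[11,5],[13,0],[15,13],[17,5],[18,14],[31,20],[48,4],[49,0]]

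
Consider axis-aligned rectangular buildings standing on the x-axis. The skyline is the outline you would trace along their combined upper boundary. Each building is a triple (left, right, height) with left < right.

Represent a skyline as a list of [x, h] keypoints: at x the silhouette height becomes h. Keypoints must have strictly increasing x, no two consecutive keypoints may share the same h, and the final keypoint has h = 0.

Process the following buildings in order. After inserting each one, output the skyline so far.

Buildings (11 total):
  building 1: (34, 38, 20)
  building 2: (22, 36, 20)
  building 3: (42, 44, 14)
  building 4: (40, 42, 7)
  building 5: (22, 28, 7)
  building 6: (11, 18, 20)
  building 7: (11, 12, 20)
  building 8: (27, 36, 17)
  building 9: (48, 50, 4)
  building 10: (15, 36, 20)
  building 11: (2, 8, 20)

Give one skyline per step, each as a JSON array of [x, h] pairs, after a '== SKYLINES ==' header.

== SKYLINES ==
[[34,20],[38,0]]
[[22,20],[38,0]]
[[22,20],[38,0],[42,14],[44,0]]
[[22,20],[38,0],[40,7],[42,14],[44,0]]
[[22,20],[38,0],[40,7],[42,14],[44,0]]
[[11,20],[18,0],[22,20],[38,0],[40,7],[42,14],[44,0]]
[[11,20],[18,0],[22,20],[38,0],[40,7],[42,14],[44,0]]
[[11,20],[18,0],[22,20],[38,0],[40,7],[42,14],[44,0]]
[[11,20],[18,0],[22,20],[38,0],[40,7],[42,14],[44,0],[48,4],[50,0]]
[[11,20],[38,0],[40,7],[42,14],[44,0],[48,4],[50,0]]
[[2,20],[8,0],[11,20],[38,0],[40,7],[42,14],[44,0],[48,4],[50,0]]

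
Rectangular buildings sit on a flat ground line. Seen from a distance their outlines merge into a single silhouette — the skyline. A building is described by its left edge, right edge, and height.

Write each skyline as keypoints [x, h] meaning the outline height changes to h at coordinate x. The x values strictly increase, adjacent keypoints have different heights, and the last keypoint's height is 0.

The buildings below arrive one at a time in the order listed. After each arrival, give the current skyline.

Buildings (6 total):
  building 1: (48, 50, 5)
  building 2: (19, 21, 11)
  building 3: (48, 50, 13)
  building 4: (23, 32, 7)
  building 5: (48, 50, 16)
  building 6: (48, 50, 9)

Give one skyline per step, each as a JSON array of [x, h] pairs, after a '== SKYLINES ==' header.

== SKYLINES ==
[[48,5],[50,0]]
[[19,11],[21,0],[48,5],[50,0]]
[[19,11],[21,0],[48,13],[50,0]]
[[19,11],[21,0],[23,7],[32,0],[48,13],[50,0]]
[[19,11],[21,0],[23,7],[32,0],[48,16],[50,0]]
[[19,11],[21,0],[23,7],[32,0],[48,16],[50,0]]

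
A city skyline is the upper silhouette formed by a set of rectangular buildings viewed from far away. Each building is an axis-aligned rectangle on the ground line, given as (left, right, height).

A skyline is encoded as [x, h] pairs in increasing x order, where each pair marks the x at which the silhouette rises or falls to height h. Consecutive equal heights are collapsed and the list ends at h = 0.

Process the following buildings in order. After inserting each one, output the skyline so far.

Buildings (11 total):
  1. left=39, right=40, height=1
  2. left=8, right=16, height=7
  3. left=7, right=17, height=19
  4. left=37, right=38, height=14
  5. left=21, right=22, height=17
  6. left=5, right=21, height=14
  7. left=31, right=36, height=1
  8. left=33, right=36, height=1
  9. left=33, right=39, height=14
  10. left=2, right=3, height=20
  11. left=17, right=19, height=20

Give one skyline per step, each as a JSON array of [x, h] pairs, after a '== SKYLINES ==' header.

== SKYLINES ==
[[39,1],[40,0]]
[[8,7],[16,0],[39,1],[40,0]]
[[7,19],[17,0],[39,1],[40,0]]
[[7,19],[17,0],[37,14],[38,0],[39,1],[40,0]]
[[7,19],[17,0],[21,17],[22,0],[37,14],[38,0],[39,1],[40,0]]
[[5,14],[7,19],[17,14],[21,17],[22,0],[37,14],[38,0],[39,1],[40,0]]
[[5,14],[7,19],[17,14],[21,17],[22,0],[31,1],[36,0],[37,14],[38,0],[39,1],[40,0]]
[[5,14],[7,19],[17,14],[21,17],[22,0],[31,1],[36,0],[37,14],[38,0],[39,1],[40,0]]
[[5,14],[7,19],[17,14],[21,17],[22,0],[31,1],[33,14],[39,1],[40,0]]
[[2,20],[3,0],[5,14],[7,19],[17,14],[21,17],[22,0],[31,1],[33,14],[39,1],[40,0]]
[[2,20],[3,0],[5,14],[7,19],[17,20],[19,14],[21,17],[22,0],[31,1],[33,14],[39,1],[40,0]]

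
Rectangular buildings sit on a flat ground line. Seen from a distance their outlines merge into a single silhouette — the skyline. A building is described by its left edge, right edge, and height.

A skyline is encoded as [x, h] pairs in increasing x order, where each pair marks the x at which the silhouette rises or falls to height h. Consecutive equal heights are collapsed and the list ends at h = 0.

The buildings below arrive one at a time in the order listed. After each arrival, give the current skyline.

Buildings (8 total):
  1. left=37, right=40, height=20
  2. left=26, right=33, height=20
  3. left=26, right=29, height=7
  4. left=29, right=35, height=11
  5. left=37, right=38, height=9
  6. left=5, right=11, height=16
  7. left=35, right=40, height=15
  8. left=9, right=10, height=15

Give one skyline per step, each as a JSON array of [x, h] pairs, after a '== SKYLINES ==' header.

== SKYLINES ==
[[37,20],[40,0]]
[[26,20],[33,0],[37,20],[40,0]]
[[26,20],[33,0],[37,20],[40,0]]
[[26,20],[33,11],[35,0],[37,20],[40,0]]
[[26,20],[33,11],[35,0],[37,20],[40,0]]
[[5,16],[11,0],[26,20],[33,11],[35,0],[37,20],[40,0]]
[[5,16],[11,0],[26,20],[33,11],[35,15],[37,20],[40,0]]
[[5,16],[11,0],[26,20],[33,11],[35,15],[37,20],[40,0]]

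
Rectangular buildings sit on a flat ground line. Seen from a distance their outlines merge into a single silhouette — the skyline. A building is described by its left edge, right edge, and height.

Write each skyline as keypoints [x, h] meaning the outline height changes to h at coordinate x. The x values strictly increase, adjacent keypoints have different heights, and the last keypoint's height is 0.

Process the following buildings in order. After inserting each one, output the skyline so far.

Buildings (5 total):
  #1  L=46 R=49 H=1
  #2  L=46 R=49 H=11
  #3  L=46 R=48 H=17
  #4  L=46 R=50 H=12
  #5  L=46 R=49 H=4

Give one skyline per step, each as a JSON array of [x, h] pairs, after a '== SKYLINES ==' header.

== SKYLINES ==
[[46,1],[49,0]]
[[46,11],[49,0]]
[[46,17],[48,11],[49,0]]
[[46,17],[48,12],[50,0]]
[[46,17],[48,12],[50,0]]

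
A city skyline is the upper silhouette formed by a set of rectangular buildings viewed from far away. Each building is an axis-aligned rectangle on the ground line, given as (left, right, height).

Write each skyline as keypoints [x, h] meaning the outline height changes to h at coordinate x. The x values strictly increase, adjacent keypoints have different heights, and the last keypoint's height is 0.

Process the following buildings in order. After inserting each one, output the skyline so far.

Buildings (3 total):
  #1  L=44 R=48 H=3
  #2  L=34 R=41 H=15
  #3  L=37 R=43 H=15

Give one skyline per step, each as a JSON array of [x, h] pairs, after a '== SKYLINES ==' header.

== SKYLINES ==
[[44,3],[48,0]]
[[34,15],[41,0],[44,3],[48,0]]
[[34,15],[43,0],[44,3],[48,0]]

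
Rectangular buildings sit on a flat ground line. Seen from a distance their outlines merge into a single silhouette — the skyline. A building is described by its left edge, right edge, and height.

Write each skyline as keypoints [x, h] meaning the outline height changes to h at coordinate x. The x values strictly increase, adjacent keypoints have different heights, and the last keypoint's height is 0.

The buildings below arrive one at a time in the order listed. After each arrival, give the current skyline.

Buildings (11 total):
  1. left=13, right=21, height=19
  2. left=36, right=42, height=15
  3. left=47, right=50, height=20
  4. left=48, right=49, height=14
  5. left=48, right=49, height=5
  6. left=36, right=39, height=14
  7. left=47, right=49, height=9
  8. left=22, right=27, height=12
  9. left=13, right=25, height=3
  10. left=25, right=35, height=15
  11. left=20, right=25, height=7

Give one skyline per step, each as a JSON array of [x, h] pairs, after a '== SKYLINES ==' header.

== SKYLINES ==
[[13,19],[21,0]]
[[13,19],[21,0],[36,15],[42,0]]
[[13,19],[21,0],[36,15],[42,0],[47,20],[50,0]]
[[13,19],[21,0],[36,15],[42,0],[47,20],[50,0]]
[[13,19],[21,0],[36,15],[42,0],[47,20],[50,0]]
[[13,19],[21,0],[36,15],[42,0],[47,20],[50,0]]
[[13,19],[21,0],[36,15],[42,0],[47,20],[50,0]]
[[13,19],[21,0],[22,12],[27,0],[36,15],[42,0],[47,20],[50,0]]
[[13,19],[21,3],[22,12],[27,0],[36,15],[42,0],[47,20],[50,0]]
[[13,19],[21,3],[22,12],[25,15],[35,0],[36,15],[42,0],[47,20],[50,0]]
[[13,19],[21,7],[22,12],[25,15],[35,0],[36,15],[42,0],[47,20],[50,0]]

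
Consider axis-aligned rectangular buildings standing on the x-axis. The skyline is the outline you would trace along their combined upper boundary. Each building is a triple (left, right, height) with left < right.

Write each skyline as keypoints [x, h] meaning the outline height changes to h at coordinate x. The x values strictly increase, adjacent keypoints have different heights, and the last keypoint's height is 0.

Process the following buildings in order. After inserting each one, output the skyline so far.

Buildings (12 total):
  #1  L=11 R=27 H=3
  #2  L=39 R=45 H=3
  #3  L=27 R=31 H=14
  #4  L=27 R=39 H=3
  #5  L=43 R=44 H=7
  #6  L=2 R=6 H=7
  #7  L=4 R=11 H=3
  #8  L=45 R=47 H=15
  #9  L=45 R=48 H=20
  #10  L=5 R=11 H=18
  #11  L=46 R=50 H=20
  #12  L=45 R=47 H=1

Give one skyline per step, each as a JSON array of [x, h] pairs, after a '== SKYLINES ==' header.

== SKYLINES ==
[[11,3],[27,0]]
[[11,3],[27,0],[39,3],[45,0]]
[[11,3],[27,14],[31,0],[39,3],[45,0]]
[[11,3],[27,14],[31,3],[45,0]]
[[11,3],[27,14],[31,3],[43,7],[44,3],[45,0]]
[[2,7],[6,0],[11,3],[27,14],[31,3],[43,7],[44,3],[45,0]]
[[2,7],[6,3],[27,14],[31,3],[43,7],[44,3],[45,0]]
[[2,7],[6,3],[27,14],[31,3],[43,7],[44,3],[45,15],[47,0]]
[[2,7],[6,3],[27,14],[31,3],[43,7],[44,3],[45,20],[48,0]]
[[2,7],[5,18],[11,3],[27,14],[31,3],[43,7],[44,3],[45,20],[48,0]]
[[2,7],[5,18],[11,3],[27,14],[31,3],[43,7],[44,3],[45,20],[50,0]]
[[2,7],[5,18],[11,3],[27,14],[31,3],[43,7],[44,3],[45,20],[50,0]]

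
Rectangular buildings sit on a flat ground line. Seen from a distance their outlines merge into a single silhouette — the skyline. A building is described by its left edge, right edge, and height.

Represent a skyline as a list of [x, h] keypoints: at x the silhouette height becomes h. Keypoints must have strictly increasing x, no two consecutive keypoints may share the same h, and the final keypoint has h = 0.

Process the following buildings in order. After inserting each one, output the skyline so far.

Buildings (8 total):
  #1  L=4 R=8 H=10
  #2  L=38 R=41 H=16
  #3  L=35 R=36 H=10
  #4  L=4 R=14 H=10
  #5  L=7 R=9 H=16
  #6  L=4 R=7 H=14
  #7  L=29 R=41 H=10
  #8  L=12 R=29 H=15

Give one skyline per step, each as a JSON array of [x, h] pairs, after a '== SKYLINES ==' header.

== SKYLINES ==
[[4,10],[8,0]]
[[4,10],[8,0],[38,16],[41,0]]
[[4,10],[8,0],[35,10],[36,0],[38,16],[41,0]]
[[4,10],[14,0],[35,10],[36,0],[38,16],[41,0]]
[[4,10],[7,16],[9,10],[14,0],[35,10],[36,0],[38,16],[41,0]]
[[4,14],[7,16],[9,10],[14,0],[35,10],[36,0],[38,16],[41,0]]
[[4,14],[7,16],[9,10],[14,0],[29,10],[38,16],[41,0]]
[[4,14],[7,16],[9,10],[12,15],[29,10],[38,16],[41,0]]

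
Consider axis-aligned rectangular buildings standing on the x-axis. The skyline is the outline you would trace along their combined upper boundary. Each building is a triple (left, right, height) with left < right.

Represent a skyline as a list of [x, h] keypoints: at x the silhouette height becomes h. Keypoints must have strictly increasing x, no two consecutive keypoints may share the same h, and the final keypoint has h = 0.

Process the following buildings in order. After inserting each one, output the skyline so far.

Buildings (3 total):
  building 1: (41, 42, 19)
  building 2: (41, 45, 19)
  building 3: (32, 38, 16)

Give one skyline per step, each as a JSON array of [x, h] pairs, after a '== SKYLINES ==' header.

== SKYLINES ==
[[41,19],[42,0]]
[[41,19],[45,0]]
[[32,16],[38,0],[41,19],[45,0]]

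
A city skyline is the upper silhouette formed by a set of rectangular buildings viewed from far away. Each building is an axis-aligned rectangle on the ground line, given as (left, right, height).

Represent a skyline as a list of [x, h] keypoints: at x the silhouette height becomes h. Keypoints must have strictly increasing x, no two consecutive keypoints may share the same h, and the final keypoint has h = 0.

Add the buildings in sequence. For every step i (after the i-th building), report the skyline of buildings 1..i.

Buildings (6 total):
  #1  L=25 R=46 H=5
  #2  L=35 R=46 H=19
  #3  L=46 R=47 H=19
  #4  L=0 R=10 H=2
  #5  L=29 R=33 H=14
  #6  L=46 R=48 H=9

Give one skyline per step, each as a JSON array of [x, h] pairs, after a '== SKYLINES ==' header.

== SKYLINES ==
[[25,5],[46,0]]
[[25,5],[35,19],[46,0]]
[[25,5],[35,19],[47,0]]
[[0,2],[10,0],[25,5],[35,19],[47,0]]
[[0,2],[10,0],[25,5],[29,14],[33,5],[35,19],[47,0]]
[[0,2],[10,0],[25,5],[29,14],[33,5],[35,19],[47,9],[48,0]]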